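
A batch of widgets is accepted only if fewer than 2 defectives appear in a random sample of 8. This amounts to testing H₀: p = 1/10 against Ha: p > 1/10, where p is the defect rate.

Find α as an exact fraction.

18689527/100000000

The significance level is the probability, assuming p = 1/10, of seeing 2 or more defectives in 8 draws.
Computing the lower-tail complement: 1 − 81310473/100000000 = 18689527/100000000.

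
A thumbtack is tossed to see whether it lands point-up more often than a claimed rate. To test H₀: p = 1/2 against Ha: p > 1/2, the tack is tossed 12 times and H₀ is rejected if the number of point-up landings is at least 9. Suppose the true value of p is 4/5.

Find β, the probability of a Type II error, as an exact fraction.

10030813/48828125

A Type II error is failing to reject when Ha holds: with p = 4/5, β = P(Y ≤ 8).
Equivalently, β = 1 − P(Y ≥ 9) = 10030813/48828125.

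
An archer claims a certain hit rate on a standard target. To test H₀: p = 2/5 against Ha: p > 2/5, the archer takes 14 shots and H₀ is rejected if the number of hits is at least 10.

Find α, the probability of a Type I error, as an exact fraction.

Under H₀, Y ~ Binomial(14, 2/5), and α = P(Y ≥ 10).
P(Y ≥ 10) = Σ_{j=10}^{14} C(14,j)·(2/5)^j·(3/5)^{14-j} = 21373952/1220703125.

21373952/1220703125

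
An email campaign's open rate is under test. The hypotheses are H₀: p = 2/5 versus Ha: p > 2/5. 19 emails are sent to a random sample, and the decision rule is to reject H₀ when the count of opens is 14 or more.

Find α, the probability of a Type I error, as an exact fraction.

58514210816/19073486328125

Under H₀, S ~ Binomial(19, 2/5), and α = P(S ≥ 14).
Summing C(19,j)(2/5)^j(3/5)^{19−j} for j = 14,…,19 gives 58514210816/19073486328125.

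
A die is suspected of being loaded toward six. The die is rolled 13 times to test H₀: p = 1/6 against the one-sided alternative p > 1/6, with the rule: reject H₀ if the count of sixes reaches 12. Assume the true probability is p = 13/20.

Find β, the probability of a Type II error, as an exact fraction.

9937124893407747/10240000000000000

A Type II error is failing to reject when Ha holds: with p = 13/20, β = P(X ≤ 11).
Equivalently, β = 1 − P(X ≥ 12) = 9937124893407747/10240000000000000.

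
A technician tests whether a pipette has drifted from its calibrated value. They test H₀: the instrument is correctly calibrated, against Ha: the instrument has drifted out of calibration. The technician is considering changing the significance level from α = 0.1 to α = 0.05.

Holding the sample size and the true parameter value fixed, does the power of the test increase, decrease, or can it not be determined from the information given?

It decreases.

Tightening α shrinks the rejection region. When Ha holds, fewer sample outcomes clear the stricter threshold, so more fall in the acceptance region.
Since power = 1 − β and β increases, power decreases.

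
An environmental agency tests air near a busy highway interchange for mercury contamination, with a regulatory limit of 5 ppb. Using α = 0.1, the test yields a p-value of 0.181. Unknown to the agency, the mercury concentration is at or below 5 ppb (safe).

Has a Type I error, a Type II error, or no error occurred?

No error (correct decision).

The conventional null hypothesis is that the mercury concentration is at or below 5 ppb (safe).
Since p = 0.181 ≥ α = 0.1, H₀ is not rejected.
H₀ is true (actually the mercury concentration is at or below 5 ppb (safe)).
The decision matches the true state — no error.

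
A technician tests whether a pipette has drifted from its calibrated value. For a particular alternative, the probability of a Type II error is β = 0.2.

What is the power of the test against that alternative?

Power = 1 − β = 1 − 0.2 = 0.8.

0.8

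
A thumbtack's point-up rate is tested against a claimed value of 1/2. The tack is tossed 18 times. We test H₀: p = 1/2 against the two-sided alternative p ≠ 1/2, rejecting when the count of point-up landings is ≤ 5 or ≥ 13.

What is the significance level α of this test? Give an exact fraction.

α = P(Y ≤ 5 or Y ≥ 13 | p = 1/2), Y ~ Binomial(18, 1/2).
Each tail has probability (1 + 18 + 153 + 816 + 3060 + 8568)/262144; doubling gives α = 25232/262144 = 1577/16384.

1577/16384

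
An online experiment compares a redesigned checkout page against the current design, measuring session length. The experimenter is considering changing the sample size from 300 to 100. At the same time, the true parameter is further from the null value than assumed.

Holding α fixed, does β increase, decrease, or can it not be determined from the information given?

Cannot be determined from the information given.

The first change alone would make β increase; the second alone would make β decrease. Which effect dominates depends on the magnitudes, which are not given.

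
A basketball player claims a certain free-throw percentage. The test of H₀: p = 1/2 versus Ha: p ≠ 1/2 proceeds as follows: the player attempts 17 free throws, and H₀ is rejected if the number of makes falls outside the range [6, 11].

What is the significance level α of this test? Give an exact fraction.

4701/32768

α = P(K ≤ 5 or K ≥ 12 | p = 1/2), K ~ Binomial(17, 1/2).
By symmetry, α = 2·P(K ≤ 5) = 2·(1 + 17 + 136 + 680 + 2380 + 6188)/131072 = 18804/131072 = 4701/32768.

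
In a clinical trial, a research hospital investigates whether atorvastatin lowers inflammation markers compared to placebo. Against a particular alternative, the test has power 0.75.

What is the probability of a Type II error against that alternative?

0.25

Power = 1 − β, so β = 1 − 0.75 = 0.25.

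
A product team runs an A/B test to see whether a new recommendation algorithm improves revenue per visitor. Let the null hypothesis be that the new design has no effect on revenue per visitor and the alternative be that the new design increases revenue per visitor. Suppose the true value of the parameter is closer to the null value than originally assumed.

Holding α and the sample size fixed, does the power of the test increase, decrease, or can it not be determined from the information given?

It decreases.

A smaller true effect puts the Ha sampling distribution closer to H₀, so more of it falls in the non-rejection region.
Since power = 1 − β and β increases, power decreases.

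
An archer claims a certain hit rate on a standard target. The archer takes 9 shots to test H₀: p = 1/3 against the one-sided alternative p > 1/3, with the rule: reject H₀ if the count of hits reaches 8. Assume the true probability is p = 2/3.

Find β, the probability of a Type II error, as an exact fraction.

16867/19683

Under the alternative p = 2/3, K ~ Binomial(9, 2/3); β is the probability the test does not reject, P(K < 8).
Summing C(9,j)·(2/3)^j·(1/3)^{9-j} for j = 0..7 gives 16867/19683.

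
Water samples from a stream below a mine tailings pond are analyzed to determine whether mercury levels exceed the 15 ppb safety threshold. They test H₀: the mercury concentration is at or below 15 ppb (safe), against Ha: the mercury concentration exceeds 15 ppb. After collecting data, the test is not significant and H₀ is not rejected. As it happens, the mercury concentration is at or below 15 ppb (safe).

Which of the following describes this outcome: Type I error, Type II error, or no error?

Neither — the decision is correct.

The test retained a true H₀ — the decision matches the true state.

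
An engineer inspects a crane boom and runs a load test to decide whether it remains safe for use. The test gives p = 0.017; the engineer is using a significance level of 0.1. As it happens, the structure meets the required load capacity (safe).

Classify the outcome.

Type I error

The conventional null hypothesis is that the structure meets the required load capacity (safe).
Since p = 0.017 < α = 0.1, H₀ is rejected.
H₀ is true (actually the structure meets the required load capacity (safe)).
Rejecting a true H₀ is a Type I error.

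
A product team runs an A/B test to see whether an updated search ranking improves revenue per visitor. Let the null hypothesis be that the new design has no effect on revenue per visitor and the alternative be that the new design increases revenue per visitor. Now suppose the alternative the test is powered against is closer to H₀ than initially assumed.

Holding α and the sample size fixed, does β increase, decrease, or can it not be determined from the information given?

It increases.

A smaller true effect puts the Ha sampling distribution closer to H₀, so more of it falls in the non-rejection region.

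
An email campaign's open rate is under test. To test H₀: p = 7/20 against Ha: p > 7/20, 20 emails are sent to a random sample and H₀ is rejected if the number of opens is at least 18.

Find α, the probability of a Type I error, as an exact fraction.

55331865643399146571/104857600000000000000000000

α = P(reject H₀ | H₀ true) = P(Y ≥ 18 | p = 7/20), with Y ~ Binomial(20, 7/20).
P(Y ≥ 18) = Σ_{j=18}^{20} C(20,j)·(7/20)^j·(13/20)^{20-j} = 55331865643399146571/104857600000000000000000000.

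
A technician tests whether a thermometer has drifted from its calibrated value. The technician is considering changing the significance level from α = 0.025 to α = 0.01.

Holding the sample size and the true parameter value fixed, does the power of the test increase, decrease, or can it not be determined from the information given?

It decreases.

A smaller α moves the rejection region further into the tail. With the alternative true, more outcomes now fall outside the rejection region, so failing to reject becomes more likely.
Since power = 1 − β and β increases, power decreases.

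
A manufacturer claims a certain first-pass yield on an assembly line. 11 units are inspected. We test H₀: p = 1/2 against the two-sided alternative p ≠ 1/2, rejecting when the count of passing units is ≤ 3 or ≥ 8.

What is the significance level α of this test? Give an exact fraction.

29/128

α = P(Y ≤ 3 or Y ≥ 8 | p = 1/2), Y ~ Binomial(11, 1/2).
By symmetry, α = 2·P(Y ≤ 3) = 2·(1 + 11 + 55 + 165)/2048 = 464/2048 = 29/128.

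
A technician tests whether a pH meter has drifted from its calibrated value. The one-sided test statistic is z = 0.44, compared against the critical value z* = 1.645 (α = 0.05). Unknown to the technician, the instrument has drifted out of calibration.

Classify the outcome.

The conventional null hypothesis is that the instrument is correctly calibrated.
Since z = 0.44 ≤ z* = 1.645, H₀ is not rejected.
H₀ is false (actually the instrument has drifted out of calibration).
Failing to reject a false H₀ is a Type II error.

Type II error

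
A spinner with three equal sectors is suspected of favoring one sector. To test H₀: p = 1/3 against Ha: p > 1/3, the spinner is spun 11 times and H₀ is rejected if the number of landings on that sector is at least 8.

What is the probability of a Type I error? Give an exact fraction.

Under H₀, X ~ Binomial(11, 1/3), and α = P(X ≥ 8).
Summing C(11,j)(1/3)^j(2/3)^{11−j} for j = 8,…,11 gives 521/59049.

521/59049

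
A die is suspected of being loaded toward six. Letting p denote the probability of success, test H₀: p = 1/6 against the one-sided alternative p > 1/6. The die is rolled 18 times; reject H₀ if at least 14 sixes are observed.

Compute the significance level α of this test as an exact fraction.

The Type I error probability is α = P(Y ≥ 14) computed under H₀, where Y ~ Binomial(18, 1/6).
P(Y ≥ 14) = Σ_{j=14}^{18} C(18,j)·(1/6)^j·(5/6)^{18-j} = 126151/6347497291776.

126151/6347497291776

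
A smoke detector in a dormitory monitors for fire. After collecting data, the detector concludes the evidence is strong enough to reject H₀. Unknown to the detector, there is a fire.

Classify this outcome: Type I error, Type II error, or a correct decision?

No error (correct decision).

The conventional null hypothesis here is that there is no fire.
The test rejected a false H₀ — the decision matches the true state.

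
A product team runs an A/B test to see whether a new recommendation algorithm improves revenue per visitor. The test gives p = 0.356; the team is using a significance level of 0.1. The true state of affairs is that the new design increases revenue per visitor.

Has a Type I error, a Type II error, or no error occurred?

The conventional null hypothesis is that the new design has no effect on revenue per visitor.
Since p = 0.356 ≥ α = 0.1, H₀ is not rejected.
H₀ is false (actually the new design increases revenue per visitor).
Failing to reject a false H₀ is a Type II error.

Type II error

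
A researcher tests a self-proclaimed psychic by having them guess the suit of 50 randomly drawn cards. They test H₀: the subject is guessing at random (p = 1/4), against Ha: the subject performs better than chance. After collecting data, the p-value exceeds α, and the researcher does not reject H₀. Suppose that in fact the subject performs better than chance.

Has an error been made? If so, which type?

Type II error

H₀ was not rejected, but H₀ is actually false.
Failing to reject a false null hypothesis is a Type II error (false negative).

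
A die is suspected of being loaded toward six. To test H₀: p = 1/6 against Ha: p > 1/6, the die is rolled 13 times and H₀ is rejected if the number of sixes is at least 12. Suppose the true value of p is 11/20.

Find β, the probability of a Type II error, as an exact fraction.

636861571623279/640000000000000

A Type II error is failing to reject when Ha holds: with p = 11/20, β = P(X ≤ 11).
Equivalently, β = 1 − P(X ≥ 12) = 636861571623279/640000000000000.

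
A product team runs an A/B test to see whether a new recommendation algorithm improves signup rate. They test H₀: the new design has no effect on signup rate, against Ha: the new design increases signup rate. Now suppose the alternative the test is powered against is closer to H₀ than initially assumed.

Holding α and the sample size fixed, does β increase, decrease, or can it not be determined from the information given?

It increases.

A smaller departure from H₀ means the test statistic under Ha is distributed closer to where it would be under H₀; rejection becomes less likely.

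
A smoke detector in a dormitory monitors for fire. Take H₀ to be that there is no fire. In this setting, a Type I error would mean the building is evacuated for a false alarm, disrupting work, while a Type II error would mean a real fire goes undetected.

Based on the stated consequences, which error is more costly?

The Type II consequence (a real fire goes undetected) is more severe than the Type I consequence (the building is evacuated for a false alarm, disrupting work).

Type II error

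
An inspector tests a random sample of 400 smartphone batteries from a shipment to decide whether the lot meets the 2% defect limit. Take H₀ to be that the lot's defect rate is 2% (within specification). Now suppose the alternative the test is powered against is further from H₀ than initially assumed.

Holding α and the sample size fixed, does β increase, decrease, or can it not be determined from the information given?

A larger true effect moves the Ha sampling distribution further from the H₀ critical value, making rejection more likely when Ha is true.

It decreases.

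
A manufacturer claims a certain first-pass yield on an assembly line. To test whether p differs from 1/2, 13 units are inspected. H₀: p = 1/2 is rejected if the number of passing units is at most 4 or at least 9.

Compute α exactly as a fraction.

The significance level is the null-hypothesis probability of the rejection region {≤4} ∪ {≥9}.
By symmetry, α = 2·P(K ≤ 4) = 2·(1 + 13 + 78 + 286 + 715)/8192 = 2186/8192 = 1093/4096.

1093/4096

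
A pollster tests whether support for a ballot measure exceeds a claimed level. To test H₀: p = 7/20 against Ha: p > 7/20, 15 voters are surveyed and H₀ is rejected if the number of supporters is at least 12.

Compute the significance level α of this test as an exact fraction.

3923132920389837/8192000000000000000

Under H₀, X ~ Binomial(15, 7/20), and α = P(X ≥ 12).
Adding the binomial terms for j = 12 through 15 with p = 7/20 yields 3923132920389837/8192000000000000000.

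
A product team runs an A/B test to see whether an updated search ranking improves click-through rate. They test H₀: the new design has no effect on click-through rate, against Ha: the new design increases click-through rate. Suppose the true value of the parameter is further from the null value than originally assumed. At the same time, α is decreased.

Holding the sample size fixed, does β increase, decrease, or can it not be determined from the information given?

The first change alone would make β decrease; the second alone would make β increase. Which effect dominates depends on the magnitudes, which are not given.

Cannot be determined from the information given.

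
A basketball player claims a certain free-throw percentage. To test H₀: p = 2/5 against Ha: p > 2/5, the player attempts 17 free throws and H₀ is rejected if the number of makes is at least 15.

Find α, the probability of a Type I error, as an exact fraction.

The Type I error probability is α = P(Y ≥ 15) computed under H₀, where Y ~ Binomial(17, 2/5).
Adding the binomial terms for j = 15 through 17 with p = 2/5 yields 8716288/152587890625.

8716288/152587890625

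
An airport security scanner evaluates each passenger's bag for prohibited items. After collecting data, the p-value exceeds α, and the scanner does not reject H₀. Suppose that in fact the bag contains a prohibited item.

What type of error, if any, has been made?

The conventional null hypothesis here is that the bag contains no prohibited items.
H₀ was not rejected, but H₀ is actually false.
Failing to reject a false null hypothesis is a Type II error (false negative).

Type II error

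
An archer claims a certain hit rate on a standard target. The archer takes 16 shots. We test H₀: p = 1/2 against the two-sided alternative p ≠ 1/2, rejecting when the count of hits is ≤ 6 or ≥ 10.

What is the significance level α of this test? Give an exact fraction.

α = P(S ≤ 6 or S ≥ 10 | p = 1/2), S ~ Binomial(16, 1/2).
By symmetry, α = 2·P(S ≤ 6) = 2·(1 + 16 + 120 + 560 + 1820 + 4368 + 8008)/65536 = 29786/65536 = 14893/32768.

14893/32768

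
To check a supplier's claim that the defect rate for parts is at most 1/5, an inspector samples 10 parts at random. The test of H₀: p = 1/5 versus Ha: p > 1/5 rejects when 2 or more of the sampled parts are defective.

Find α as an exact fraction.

6095609/9765625

Under H₀, K ~ Binomial(10, 1/5); the Type I error rate is P(K ≥ 2).
Computing the lower-tail complement: 1 − 3670016/9765625 = 6095609/9765625.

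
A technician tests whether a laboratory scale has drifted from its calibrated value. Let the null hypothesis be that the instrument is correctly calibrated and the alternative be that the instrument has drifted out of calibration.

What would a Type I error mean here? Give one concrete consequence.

A Type I error would mean concluding that the instrument has drifted out of calibration when in fact the instrument is correctly calibrated. Consequence: a properly working instrument is taken offline unnecessarily.

A Type I error is rejecting H₀ when H₀ is true.
Here that means pulling the instrument for recalibration when actually the instrument is correctly calibrated.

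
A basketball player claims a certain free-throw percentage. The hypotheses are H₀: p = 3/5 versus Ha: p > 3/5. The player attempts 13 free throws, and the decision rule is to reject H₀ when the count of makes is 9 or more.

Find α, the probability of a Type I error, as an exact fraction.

86191857/244140625

Under H₀, S ~ Binomial(13, 3/5), and α = P(S ≥ 9).
Summing C(13,j)(3/5)^j(2/5)^{13−j} for j = 9,…,13 gives 86191857/244140625.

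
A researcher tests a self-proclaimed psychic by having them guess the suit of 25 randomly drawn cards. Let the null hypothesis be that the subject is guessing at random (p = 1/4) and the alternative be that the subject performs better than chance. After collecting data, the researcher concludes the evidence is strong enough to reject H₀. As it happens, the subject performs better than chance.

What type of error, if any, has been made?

No error (correct decision).

The test rejected a false H₀ — the decision matches the true state.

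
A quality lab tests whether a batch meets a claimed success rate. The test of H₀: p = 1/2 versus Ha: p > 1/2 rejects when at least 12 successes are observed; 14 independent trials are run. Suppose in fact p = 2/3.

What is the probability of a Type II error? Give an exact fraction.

1426387/1594323

β = P(fail to reject H₀ | Ha true) = P(X ≤ 11 | p = 2/3), X ~ Binomial(14, 2/3).
Summing C(14,j)·(2/3)^j·(1/3)^{14-j} for j = 0..11 gives 1426387/1594323.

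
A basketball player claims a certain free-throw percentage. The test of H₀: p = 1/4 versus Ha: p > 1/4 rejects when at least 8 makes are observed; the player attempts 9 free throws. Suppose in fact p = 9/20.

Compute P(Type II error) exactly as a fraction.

126837738533/128000000000

β = P(fail to reject H₀ | Ha true) = P(S ≤ 7 | p = 9/20), S ~ Binomial(9, 9/20).
Equivalently, β = 1 − P(S ≥ 8) = 126837738533/128000000000.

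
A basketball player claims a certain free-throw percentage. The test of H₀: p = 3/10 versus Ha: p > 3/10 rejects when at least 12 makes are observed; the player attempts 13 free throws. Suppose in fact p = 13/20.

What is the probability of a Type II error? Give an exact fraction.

β = P(fail to reject H₀ | Ha true) = P(K ≤ 11 | p = 13/20), K ~ Binomial(13, 13/20).
Adding the binomial probabilities P(K=0)+…+P(K=11) at p = 13/20 gives 9937124893407747/10240000000000000.

9937124893407747/10240000000000000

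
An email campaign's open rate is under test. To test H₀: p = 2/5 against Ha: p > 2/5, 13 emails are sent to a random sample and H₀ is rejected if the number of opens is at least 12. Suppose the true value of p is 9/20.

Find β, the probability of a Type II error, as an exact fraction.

Under the alternative p = 9/20, Y ~ Binomial(13, 9/20); β is the probability the test does not reject, P(Y < 12).
Adding the binomial probabilities P(Y=0)+…+P(Y=11) at p = 9/20 gives 10234633838806861/10240000000000000.

10234633838806861/10240000000000000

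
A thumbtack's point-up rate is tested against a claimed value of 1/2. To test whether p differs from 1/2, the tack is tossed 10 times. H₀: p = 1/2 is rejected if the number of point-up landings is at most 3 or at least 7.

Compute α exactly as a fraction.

Under H₀, X ~ Binomial(10, 1/2); α is the probability of landing in either tail, P(X ≤ 3) + P(X ≥ 7).
By symmetry, α = 2·P(X ≤ 3) = 2·(1 + 10 + 45 + 120)/1024 = 352/1024 = 11/32.

11/32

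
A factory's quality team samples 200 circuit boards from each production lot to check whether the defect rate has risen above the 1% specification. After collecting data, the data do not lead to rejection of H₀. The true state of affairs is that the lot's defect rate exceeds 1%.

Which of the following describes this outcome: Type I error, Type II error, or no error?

Type II error

The conventional null hypothesis here is that the lot's defect rate is 1% (within specification).
H₀ was not rejected, but H₀ is actually false.
Failing to reject a false null hypothesis is a Type II error (false negative).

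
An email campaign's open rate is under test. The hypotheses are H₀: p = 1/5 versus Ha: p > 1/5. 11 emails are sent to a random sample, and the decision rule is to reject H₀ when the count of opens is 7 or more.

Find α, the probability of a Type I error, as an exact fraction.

19193/9765625

The Type I error probability is α = P(X ≥ 7) computed under H₀, where X ~ Binomial(11, 1/5).
Adding the binomial terms for j = 7 through 11 with p = 1/5 yields 19193/9765625.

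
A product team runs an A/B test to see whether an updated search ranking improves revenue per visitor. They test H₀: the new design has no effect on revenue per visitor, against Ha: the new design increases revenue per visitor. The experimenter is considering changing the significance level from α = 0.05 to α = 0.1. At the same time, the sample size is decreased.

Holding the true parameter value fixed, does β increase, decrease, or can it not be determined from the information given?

The first change alone would make β decrease; the second alone would make β increase. Which effect dominates depends on the magnitudes, which are not given.

Cannot be determined from the information given.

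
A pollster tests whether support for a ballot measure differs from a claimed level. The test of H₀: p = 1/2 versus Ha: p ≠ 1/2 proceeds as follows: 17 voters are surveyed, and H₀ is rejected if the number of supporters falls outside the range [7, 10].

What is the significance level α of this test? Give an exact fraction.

10889/32768

The significance level is the null-hypothesis probability of the rejection region {≤6} ∪ {≥11}.
By symmetry, α = 2·P(Y ≤ 6) = 2·(1 + 17 + 136 + 680 + 2380 + 6188 + 12376)/131072 = 43556/131072 = 10889/32768.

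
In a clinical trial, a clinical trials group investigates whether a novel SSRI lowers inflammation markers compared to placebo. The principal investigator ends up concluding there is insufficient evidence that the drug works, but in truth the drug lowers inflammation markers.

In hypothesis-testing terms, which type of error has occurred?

Type II error

The null hypothesis here is that the drug has no effect on inflammation markers.
'Concluding there is insufficient evidence that the drug works' corresponds to failing to reject H₀.
H₀ was not rejected but H₀ is false — a Type II error (false negative).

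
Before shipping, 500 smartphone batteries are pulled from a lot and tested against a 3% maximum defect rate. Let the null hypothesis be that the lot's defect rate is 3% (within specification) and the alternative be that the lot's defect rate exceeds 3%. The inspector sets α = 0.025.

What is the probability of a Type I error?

The significance level α is, by definition, the probability of a Type I error — P(reject H₀ | H₀ true).

0.025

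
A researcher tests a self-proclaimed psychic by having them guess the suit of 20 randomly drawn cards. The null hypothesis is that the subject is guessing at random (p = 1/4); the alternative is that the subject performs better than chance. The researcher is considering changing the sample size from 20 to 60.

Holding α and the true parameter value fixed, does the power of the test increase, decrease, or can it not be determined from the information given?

More data shrinks sampling variability; the test statistic under Ha concentrates further from the null value, making rejection more likely.
Since power = 1 − β and β decreases, power increases.

It increases.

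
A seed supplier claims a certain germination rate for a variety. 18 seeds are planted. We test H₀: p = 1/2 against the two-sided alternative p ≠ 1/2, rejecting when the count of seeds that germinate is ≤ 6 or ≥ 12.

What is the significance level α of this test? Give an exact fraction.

The significance level is the null-hypothesis probability of the rejection region {≤6} ∪ {≥12}.
The two tails are symmetric, so α = 2·(1 + 18 + 153 + 816 + 3060 + 8568 + 18564)/2^18 = 62360/262144 = 7795/32768.

7795/32768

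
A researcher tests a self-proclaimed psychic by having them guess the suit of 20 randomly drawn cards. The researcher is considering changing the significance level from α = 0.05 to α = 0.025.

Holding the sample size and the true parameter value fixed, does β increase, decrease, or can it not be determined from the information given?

It increases.

Tightening α shrinks the rejection region. When Ha holds, fewer sample outcomes clear the stricter threshold, so more fall in the acceptance region.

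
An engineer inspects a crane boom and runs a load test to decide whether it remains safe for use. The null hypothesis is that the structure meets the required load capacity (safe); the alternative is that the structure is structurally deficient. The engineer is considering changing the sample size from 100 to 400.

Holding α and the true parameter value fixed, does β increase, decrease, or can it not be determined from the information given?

It decreases.

Increasing n separates the H₀ and Ha sampling distributions, so under Ha fewer outcomes land in the acceptance region.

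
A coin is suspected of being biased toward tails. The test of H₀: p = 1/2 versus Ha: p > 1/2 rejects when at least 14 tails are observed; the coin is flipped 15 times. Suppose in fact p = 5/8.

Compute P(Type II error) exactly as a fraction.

17439598153791/17592186044416

A Type II error is failing to reject when Ha holds: with p = 5/8, β = P(K ≤ 13).
Adding the binomial probabilities P(K=0)+…+P(K=13) at p = 5/8 gives 17439598153791/17592186044416.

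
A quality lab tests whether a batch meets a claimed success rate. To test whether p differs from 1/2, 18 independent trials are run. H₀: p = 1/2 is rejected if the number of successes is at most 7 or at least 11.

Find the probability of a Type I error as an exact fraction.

Under H₀, S ~ Binomial(18, 1/2); α is the probability of landing in either tail, P(S ≤ 7) + P(S ≥ 11).
Each tail has probability (1 + 18 + 153 + 816 + 3060 + 8568 + 18564 + 31824)/262144; doubling gives α = 126008/262144 = 15751/32768.

15751/32768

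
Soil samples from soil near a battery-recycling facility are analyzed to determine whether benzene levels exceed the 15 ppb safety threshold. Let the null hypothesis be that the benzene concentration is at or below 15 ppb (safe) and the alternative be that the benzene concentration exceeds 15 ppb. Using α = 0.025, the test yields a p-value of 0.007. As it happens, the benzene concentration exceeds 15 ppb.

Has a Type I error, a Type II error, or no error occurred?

Neither — the decision is correct.

Since p = 0.007 < α = 0.025, H₀ is rejected.
H₀ is false (actually the benzene concentration exceeds 15 ppb).
The decision matches the true state — no error.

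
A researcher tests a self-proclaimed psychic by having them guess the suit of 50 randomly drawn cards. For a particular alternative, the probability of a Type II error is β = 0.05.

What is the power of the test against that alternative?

0.95

Power = 1 − β = 1 − 0.05 = 0.95.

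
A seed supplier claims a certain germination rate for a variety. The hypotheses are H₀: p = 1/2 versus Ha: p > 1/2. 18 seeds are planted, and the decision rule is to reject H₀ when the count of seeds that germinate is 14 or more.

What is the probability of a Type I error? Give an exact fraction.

Under H₀, Y ~ Binomial(18, 1/2), and α = P(Y ≥ 14).
That's C(18,14) + C(18,15) + C(18,16) + C(18,17) + C(18,18) over 2^18, i.e. (3060 + 816 + 153 + 18 + 1)/262144 = 4048/262144 = 253/16384.

253/16384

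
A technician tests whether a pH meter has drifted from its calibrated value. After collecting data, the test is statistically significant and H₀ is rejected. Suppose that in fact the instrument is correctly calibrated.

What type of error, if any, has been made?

Type I error

The conventional null hypothesis here is that the instrument is correctly calibrated.
H₀ was rejected, but H₀ is actually true.
Rejecting a true null hypothesis is a Type I error (false positive).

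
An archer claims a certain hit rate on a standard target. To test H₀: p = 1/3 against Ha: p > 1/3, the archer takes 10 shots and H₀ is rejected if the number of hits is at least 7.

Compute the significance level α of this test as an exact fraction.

Under H₀, K ~ Binomial(10, 1/3), and α = P(K ≥ 7).
Summing C(10,j)(1/3)^j(2/3)^{10−j} for j = 7,…,10 gives 43/2187.

43/2187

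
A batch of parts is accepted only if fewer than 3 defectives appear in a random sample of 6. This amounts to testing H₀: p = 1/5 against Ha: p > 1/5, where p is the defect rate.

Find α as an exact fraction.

309/3125

α = P(reject H₀ | H₀ true) = P(X ≥ 3 | p = 1/5), X ~ Binomial(6, 1/5).
Computing the lower-tail complement: 1 − 2816/3125 = 309/3125.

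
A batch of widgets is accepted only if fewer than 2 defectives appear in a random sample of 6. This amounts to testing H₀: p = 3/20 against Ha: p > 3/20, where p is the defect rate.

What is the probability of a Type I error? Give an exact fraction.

2861001/12800000

Under H₀, X ~ Binomial(6, 3/20); the Type I error rate is P(X ≥ 2).
Via the complement, α = 1 − Σ_{j=0}^{1} C(6,j)(3/20)^j(17/20)^{6-j} = 2861001/12800000.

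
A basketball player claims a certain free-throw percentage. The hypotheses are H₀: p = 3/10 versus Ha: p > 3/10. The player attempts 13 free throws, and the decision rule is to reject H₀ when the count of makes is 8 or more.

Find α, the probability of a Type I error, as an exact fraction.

α = P(reject H₀ | H₀ true) = P(Y ≥ 8 | p = 3/10), with Y ~ Binomial(13, 3/10).
Summing C(13,j)(3/10)^j(7/10)^{13−j} for j = 8,…,13 gives 45557031771/2500000000000.

45557031771/2500000000000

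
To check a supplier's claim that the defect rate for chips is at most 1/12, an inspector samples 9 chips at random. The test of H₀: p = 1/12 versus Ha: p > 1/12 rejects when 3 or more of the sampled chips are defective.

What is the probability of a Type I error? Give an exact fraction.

668221/20155392

Under H₀, K ~ Binomial(9, 1/12); the Type I error rate is P(K ≥ 3).
Computing the lower-tail complement: 1 − 19487171/20155392 = 668221/20155392.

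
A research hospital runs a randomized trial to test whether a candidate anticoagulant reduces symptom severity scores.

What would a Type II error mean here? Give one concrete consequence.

With the conventional null hypothesis that the drug has no effect on symptom severity scores:
A Type II error is failing to reject H₀ when H₀ is false.
Here that means concluding there is insufficient evidence that the drug works when actually the drug reduces symptom severity scores.

A Type II error would mean concluding that the drug has no effect on symptom severity scores (or at least failing to establish that the drug reduces symptom severity scores) when in fact the drug reduces symptom severity scores. Consequence: the development investment is written off despite the drug actually working.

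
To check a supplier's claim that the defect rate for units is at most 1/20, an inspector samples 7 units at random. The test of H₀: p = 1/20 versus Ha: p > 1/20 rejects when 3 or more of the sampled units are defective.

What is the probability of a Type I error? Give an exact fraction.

The significance level is the probability, assuming p = 1/20, of seeing 3 or more defectives in 7 draws.
Computing the lower-tail complement: 1 − 255038197/256000000 = 961803/256000000.

961803/256000000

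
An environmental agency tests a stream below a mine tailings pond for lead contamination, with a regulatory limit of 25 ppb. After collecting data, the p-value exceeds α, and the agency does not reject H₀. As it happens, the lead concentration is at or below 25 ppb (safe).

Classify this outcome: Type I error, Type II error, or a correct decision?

The conventional null hypothesis here is that the lead concentration is at or below 25 ppb (safe).
The test retained a true H₀ — the decision matches the true state.

No error (correct decision).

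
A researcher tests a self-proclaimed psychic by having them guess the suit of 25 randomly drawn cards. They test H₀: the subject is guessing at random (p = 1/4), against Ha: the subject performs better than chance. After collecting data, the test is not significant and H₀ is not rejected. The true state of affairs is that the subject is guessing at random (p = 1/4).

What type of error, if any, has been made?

Neither — the decision is correct.

The test retained a true H₀ — the decision matches the true state.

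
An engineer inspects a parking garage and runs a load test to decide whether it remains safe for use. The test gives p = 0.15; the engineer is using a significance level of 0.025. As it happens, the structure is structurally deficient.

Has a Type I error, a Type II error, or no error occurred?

Type II error

The conventional null hypothesis is that the structure meets the required load capacity (safe).
Since p = 0.15 ≥ α = 0.025, H₀ is not rejected.
H₀ is false (actually the structure is structurally deficient).
Failing to reject a false H₀ is a Type II error.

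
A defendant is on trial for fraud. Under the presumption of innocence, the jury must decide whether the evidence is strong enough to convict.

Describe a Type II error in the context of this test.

With the conventional null hypothesis that the defendant is innocent:
A Type II error is failing to reject H₀ when H₀ is false.
Here that means acquitting the defendant when actually the defendant is guilty.

A Type II error would mean concluding that the defendant is innocent (or at least failing to establish that the defendant is guilty) when in fact the defendant is guilty.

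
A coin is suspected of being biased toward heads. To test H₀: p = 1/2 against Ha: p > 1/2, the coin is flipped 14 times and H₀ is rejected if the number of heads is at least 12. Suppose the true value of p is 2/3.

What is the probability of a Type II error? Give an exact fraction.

1426387/1594323

Under the alternative p = 2/3, X ~ Binomial(14, 2/3); β is the probability the test does not reject, P(X < 12).
Summing C(14,j)·(2/3)^j·(1/3)^{14-j} for j = 0..11 gives 1426387/1594323.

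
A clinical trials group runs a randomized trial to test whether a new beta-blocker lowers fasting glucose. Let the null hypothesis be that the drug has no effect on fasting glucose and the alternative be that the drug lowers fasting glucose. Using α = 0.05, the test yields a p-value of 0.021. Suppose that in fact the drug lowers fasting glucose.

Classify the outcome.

No error — this is a correct decision.

Since p = 0.021 < α = 0.05, H₀ is rejected.
H₀ is false (actually the drug lowers fasting glucose).
The decision matches the true state — no error.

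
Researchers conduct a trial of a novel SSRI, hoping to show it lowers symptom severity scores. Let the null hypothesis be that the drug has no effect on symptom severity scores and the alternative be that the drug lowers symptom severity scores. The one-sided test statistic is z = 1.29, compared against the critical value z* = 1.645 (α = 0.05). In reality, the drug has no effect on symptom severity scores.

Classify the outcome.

No error (correct decision).

Since z = 1.29 ≤ z* = 1.645, H₀ is not rejected.
H₀ is true (actually the drug has no effect on symptom severity scores).
The decision matches the true state — no error.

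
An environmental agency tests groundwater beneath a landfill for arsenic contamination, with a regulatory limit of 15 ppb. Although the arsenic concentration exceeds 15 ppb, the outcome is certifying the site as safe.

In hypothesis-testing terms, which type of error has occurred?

The null hypothesis here is that the arsenic concentration is at or below 15 ppb (safe).
'Certifying the site as safe' corresponds to failing to reject H₀.
H₀ was not rejected but H₀ is false — a Type II error (false negative).

Type II error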